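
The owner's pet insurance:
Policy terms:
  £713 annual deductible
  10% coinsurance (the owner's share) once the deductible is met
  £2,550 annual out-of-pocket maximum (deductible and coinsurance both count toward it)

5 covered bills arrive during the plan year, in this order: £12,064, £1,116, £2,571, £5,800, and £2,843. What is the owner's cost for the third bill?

£257.10

#1 (£12,064): £713 to deductible, leaving £11,351; owner's 10% is £1,135.10. Owner pays £1,848.10; OOP now £1,848.10.
#2 (£1,116): deductible already satisfied, so owner's share is 10% × £1,116 = £111.60. Cost to owner: £111.60. OOP to date £1,959.70.
#3 (£2,571): 10% coinsurance on £2,571 = £257.10. Owner pays £257.10; OOP now £2,216.80.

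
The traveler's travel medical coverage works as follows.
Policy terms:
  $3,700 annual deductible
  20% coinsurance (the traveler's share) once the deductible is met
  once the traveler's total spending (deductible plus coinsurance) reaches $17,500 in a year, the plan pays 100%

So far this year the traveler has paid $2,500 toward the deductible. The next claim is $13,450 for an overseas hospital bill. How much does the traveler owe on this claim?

Deductible still to meet: $3,700 − $2,500 = $1,200.
That leaves $13,450 − $1,200 = $12,250 for coinsurance.
Coinsurance: $12,250 × 20% = $2,450.
That puts the traveler's cost at $1,200 + $2,450 = $3,650 before any cap.
Year-to-date out-of-pocket becomes $2,500 + $3,650 = $6,150, still under the $17,500 maximum, so no cap applies.

$3,650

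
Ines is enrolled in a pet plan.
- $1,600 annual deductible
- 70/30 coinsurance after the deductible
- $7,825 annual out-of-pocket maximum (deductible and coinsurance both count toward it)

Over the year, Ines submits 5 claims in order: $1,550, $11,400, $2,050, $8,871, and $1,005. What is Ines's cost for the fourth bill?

$2,205

Claim 1 — $1,550: all of it applies to the deductible. Owner owes $1,550 (running OOP $1,550).
Claim 2 — $11,400: deductible takes $50, $11,350 remains; owner's 30% is $3,405. Owner owes $3,455 (running OOP $5,005).
Claim 3 — $2,050: 30% coinsurance on $2,050 = $615. Cost to owner: $615. OOP to date $5,620.
Claim 4 — $8,871: deductible met; 30% of $8,871 = $2,661.30. That would push OOP to $8,281.30, over the $7,825 cap, so owner pays $7,825 − $5,620 = $2,205.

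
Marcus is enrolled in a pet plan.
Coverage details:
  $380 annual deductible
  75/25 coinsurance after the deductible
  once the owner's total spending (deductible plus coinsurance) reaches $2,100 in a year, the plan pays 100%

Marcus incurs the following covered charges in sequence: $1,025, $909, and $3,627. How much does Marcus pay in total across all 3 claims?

$1,675.25

Claim 1 — $1,025: deductible takes $380, $645 remains; owner's 25% is $161.25. Cost to owner: $541.25. OOP to date $541.25.
Claim 2 — $909: deductible already satisfied, so owner's share is 25% × $909 = $227.25. Owner pays $227.25; OOP now $768.50.
Claim 3 — $3,627: deductible met; 25% of $3,627 = $906.75. Owner pays $906.75; OOP now $1,675.25.
Total paid by the owner: $541.25 + $227.25 + $906.75 = $1,675.25.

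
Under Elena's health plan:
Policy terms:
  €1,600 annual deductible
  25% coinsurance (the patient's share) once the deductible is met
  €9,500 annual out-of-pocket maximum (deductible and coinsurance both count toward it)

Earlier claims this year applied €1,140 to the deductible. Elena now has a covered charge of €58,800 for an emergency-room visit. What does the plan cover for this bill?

€50,440

Deductible still to meet: €1,600 − €1,140 = €460.
The remaining €58,340 (= €58,800 − €460) moves to coinsurance.
25% of €58,340 = €14,585 falls to the patient.
Patient responsibility before any cap: €460 + €14,585 = €15,045.
Adding €15,045 to the €1,140 already spent would give €16,185, which exceeds the €9,500 cap; the patient pays just €9,500 − €1,140 = €8,360.
The plan picks up €58,800 − €8,360 = €50,440.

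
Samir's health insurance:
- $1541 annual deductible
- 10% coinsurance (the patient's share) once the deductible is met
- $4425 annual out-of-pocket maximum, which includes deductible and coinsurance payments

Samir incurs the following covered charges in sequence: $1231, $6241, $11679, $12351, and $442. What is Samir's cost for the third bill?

$1167.90

Claim 1 — $1231: all of it applies to the deductible. Patient owes $1231 (running OOP $1231).
Claim 2 — $6241: deductible takes $310, $5931 remains; 10% of $5931 = $593.10. Patient pays $903.10; OOP now $2134.10.
Claim 3 — $11679: 10% coinsurance on $11679 = $1167.90. Patient pays $1167.90; OOP now $3302.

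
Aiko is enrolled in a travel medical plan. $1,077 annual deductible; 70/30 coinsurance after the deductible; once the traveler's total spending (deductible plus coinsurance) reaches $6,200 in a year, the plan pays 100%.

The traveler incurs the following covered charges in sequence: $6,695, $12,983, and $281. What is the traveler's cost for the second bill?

$3,437.60

Claim 1 ($6,695): deductible takes $1,077, $5,618 remains; 30% of $5,618 = $1,685.40. Traveler owes $2,762.40 (running OOP $2,762.40).
Claim 2 ($12,983): 30% coinsurance on $12,983 = $3,894.90. Adding that to $2,762.40 gives $6,657.30, past the $6,200 cap; traveler pays only $6,200 − $2,762.40 = $3,437.60.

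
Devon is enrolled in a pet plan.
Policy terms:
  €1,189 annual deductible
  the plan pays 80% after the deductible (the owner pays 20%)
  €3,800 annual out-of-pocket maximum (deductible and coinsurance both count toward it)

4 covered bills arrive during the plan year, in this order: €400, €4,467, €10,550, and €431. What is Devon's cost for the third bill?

Bill 1, €400: entire amount goes to the deductible. Cost to owner: €400. OOP to date €400.
Bill 2, €4,467: deductible takes €789, €3,678 remains; coinsurance €3,678 × 20% = €735.60. Cost to owner: €1,524.60. OOP to date €1,924.60.
Bill 3, €10,550: deductible met; 20% of €10,550 = €2,110. That would push OOP to €4,034.60, over the €3,800 cap, so owner pays €3,800 − €1,924.60 = €1,875.40.

€1,875.40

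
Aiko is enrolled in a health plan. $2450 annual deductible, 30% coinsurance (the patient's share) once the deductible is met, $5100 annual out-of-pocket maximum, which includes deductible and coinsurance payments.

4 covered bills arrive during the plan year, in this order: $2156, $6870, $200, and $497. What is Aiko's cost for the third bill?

$60

Bill 1, $2156: entire amount goes to the deductible. Patient pays $2156; OOP now $2156.
Bill 2, $6870: $294 finishes the deductible; $6576 goes to coinsurance; 30% of $6576 = $1972.80. Cost to patient: $2266.80. OOP to date $4422.80.
Bill 3, $200: deductible already satisfied, so patient's share is 30% × $200 = $60. Cost to patient: $60. OOP to date $4482.80.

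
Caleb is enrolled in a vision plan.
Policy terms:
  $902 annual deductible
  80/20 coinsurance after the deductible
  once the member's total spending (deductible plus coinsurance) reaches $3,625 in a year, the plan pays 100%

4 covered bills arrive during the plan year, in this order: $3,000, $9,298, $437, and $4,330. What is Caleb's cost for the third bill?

Bill 1, $3,000: $902 to deductible, leaving $2,098; 20% of $2,098 = $419.60. Cost to member: $1,321.60. OOP to date $1,321.60.
Bill 2, $9,298: 20% coinsurance on $9,298 = $1,859.60. Cost to member: $1,859.60. OOP to date $3,181.20.
Bill 3, $437: deductible already satisfied, so member's share is 20% × $437 = $87.40. Cost to member: $87.40. OOP to date $3,268.60.

$87.40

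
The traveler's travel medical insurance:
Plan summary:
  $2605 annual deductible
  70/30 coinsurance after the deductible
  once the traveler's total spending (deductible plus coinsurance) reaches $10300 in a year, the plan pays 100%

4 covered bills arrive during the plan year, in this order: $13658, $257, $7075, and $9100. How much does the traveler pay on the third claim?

#1 ($13658): $2605 finishes the deductible; $11053 goes to coinsurance; traveler's 30% is $3315.90. Cost to traveler: $5920.90. OOP to date $5920.90.
#2 ($257): 30% coinsurance on $257 = $77.10. Traveler pays $77.10; OOP now $5998.
#3 ($7075): deductible met; 30% of $7075 = $2122.50. Traveler owes $2122.50 (running OOP $8120.50).

$2122.50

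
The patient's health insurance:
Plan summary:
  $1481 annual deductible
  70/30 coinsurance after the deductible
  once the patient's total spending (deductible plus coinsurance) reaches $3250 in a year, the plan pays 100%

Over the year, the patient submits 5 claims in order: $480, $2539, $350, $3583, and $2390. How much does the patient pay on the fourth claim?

#1 ($480): entire amount goes to the deductible. Cost to patient: $480. OOP to date $480.
#2 ($2539): $1001 finishes the deductible; $1538 goes to coinsurance; coinsurance $1538 × 30% = $461.40. Cost to patient: $1462.40. OOP to date $1942.40.
#3 ($350): deductible met; 30% of $350 = $105. Patient owes $105 (running OOP $2047.40).
#4 ($3583): deductible already satisfied, so patient's share is 30% × $3583 = $1074.90. Patient owes $1074.90 (running OOP $3122.30).

$1074.90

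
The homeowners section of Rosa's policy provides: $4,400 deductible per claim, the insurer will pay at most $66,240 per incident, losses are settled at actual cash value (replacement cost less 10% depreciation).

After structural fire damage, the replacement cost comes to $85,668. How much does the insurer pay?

At 10% depreciation, ACV = $85,668 − $8,566.80 = $77,101.20.
Less the $4,400 deductible: $77,101.20 − $4,400 = $72,701.20.
Since $72,701.20 > $66,240, the payout is capped at $66,240.

$66,240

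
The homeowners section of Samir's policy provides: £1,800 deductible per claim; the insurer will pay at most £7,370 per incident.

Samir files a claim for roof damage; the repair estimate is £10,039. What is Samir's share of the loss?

Subtract the deductible: £10,039 − £1,800 = £8,239.
The £7,370 per-incident cap binds; insurer pays £7,370.
The homeowner bears the rest of the original loss: £10,039 − £7,370 = £2,669.

£2,669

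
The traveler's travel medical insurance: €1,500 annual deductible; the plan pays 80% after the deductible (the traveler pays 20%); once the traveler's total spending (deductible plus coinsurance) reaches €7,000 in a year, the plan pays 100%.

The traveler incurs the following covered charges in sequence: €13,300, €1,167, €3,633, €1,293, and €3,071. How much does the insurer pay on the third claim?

Claim 1 (€13,300): €1,500 finishes the deductible; €11,800 goes to coinsurance; 20% of €11,800 = €2,360. Traveler owes €3,860 (running OOP €3,860). Plan pays €13,300 − €3,860 = €9,440.
Claim 2 (€1,167): 20% coinsurance on €1,167 = €233.40. Traveler owes €233.40 (running OOP €4,093.40). Insurer: €1,167 − €233.40 = €933.60.
Claim 3 (€3,633): deductible met; 20% of €3,633 = €726.60. Traveler pays €726.60; OOP now €4,820. Plan pays €3,633 − €726.60 = €2,906.40.

€2,906.40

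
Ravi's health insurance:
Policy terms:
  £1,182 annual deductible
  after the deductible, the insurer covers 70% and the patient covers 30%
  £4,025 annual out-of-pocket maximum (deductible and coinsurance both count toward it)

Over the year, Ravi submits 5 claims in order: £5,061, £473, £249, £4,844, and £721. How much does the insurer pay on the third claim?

£174.30

Bill 1, £5,061: £1,182 to deductible, leaving £3,879; patient's 30% is £1,163.70. Patient pays £2,345.70; OOP now £2,345.70. Plan pays £5,061 − £2,345.70 = £2,715.30.
Bill 2, £473: deductible already satisfied, so patient's share is 30% × £473 = £141.90. Cost to patient: £141.90. OOP to date £2,487.60. Plan pays £473 − £141.90 = £331.10.
Bill 3, £249: 30% coinsurance on £249 = £74.70. Patient owes £74.70 (running OOP £2,562.30). Insurer: £249 − £74.70 = £174.30.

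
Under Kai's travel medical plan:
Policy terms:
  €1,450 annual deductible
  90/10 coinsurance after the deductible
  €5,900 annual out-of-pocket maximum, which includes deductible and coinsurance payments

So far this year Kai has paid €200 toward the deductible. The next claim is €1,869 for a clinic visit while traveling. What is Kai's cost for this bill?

€200 of the €1,450 deductible is already met, leaving €1,250.
After the €1,250 deductible portion, €1,869 − €1,250 = €619 is subject to coinsurance.
Traveler's 10% share of €619 is €61.90.
Traveler responsibility before any cap: €1,250 + €61.90 = €1,311.90.
Cumulative spending €200 + €1,311.90 = €1,511.90 stays under the €5,900 maximum.

€1,311.90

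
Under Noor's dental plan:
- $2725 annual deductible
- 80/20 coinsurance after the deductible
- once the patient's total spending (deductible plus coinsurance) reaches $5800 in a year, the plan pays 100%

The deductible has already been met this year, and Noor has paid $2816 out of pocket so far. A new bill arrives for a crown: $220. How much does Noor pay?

The deductible is already satisfied, so the full bill goes to coinsurance.
20% of $220 = $44 falls to the patient.
Cumulative spending $2816 + $44 = $2860 stays under the $5800 maximum.

$44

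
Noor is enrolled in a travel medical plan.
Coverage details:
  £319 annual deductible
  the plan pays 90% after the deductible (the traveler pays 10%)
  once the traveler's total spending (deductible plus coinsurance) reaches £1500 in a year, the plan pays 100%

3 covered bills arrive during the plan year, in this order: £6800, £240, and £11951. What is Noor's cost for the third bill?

£508.90

Claim 1 — £6800: deductible takes £319, £6481 remains; traveler's 10% is £648.10. Traveler owes £967.10 (running OOP £967.10).
Claim 2 — £240: 10% coinsurance on £240 = £24. Cost to traveler: £24. OOP to date £991.10.
Claim 3 — £11951: deductible met; 10% of £11951 = £1195.10. That would push OOP to £2186.20, over the £1500 cap, so traveler pays £1500 − £991.10 = £508.90.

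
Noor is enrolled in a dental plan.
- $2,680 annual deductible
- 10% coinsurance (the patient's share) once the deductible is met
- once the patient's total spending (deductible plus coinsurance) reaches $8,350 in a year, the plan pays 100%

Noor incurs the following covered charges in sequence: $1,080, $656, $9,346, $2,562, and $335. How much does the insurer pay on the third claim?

$7,561.80

Claim 1 ($1,080): entire amount goes to the deductible. Patient pays $1,080; OOP now $1,080. Insurer: $1,080 − $1,080 = $0.
Claim 2 ($656): all of it applies to the deductible. Patient pays $656; OOP now $1,736. Insurer: $656 − $656 = $0.
Claim 3 ($9,346): deductible takes $944, $8,402 remains; coinsurance $8,402 × 10% = $840.20. Cost to patient: $1,784.20. OOP to date $3,520.20. Plan pays $9,346 − $1,784.20 = $7,561.80.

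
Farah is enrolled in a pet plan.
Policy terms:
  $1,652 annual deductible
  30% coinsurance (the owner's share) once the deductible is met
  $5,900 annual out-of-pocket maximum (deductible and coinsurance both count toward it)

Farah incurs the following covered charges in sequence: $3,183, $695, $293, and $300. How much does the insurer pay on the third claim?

$205.10

Claim 1 ($3,183): $1,652 finishes the deductible; $1,531 goes to coinsurance; 30% of $1,531 = $459.30. Owner owes $2,111.30 (running OOP $2,111.30). Insurer: $3,183 − $2,111.30 = $1,071.70.
Claim 2 ($695): deductible met; 30% of $695 = $208.50. Owner owes $208.50 (running OOP $2,319.80). Plan pays $695 − $208.50 = $486.50.
Claim 3 ($293): deductible met; 30% of $293 = $87.90. Cost to owner: $87.90. OOP to date $2,407.70. Plan pays $293 − $87.90 = $205.10.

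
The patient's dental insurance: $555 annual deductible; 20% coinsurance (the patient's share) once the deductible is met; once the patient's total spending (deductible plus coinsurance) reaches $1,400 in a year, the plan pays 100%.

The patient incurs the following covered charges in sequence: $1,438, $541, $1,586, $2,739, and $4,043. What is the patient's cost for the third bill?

Claim 1 ($1,438): deductible takes $555, $883 remains; 20% of $883 = $176.60. Cost to patient: $731.60. OOP to date $731.60.
Claim 2 ($541): deductible met; 20% of $541 = $108.20. Patient pays $108.20; OOP now $839.80.
Claim 3 ($1,586): 20% coinsurance on $1,586 = $317.20. Cost to patient: $317.20. OOP to date $1,157.

$317.20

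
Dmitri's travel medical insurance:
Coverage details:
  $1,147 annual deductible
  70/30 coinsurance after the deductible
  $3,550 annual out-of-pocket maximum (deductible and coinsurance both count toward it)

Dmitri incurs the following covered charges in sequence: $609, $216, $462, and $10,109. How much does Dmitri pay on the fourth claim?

$2,361

Bill 1, $609: all of it applies to the deductible. Traveler pays $609; OOP now $609.
Bill 2, $216: all of it applies to the deductible. Traveler pays $216; OOP now $825.
Bill 3, $462: $322 finishes the deductible; $140 goes to coinsurance; traveler's 30% is $42. Traveler owes $364 (running OOP $1,189).
Bill 4, $10,109: deductible met; 30% of $10,109 = $3,032.70. That would push OOP to $4,221.70, over the $3,550 cap, so traveler pays $3,550 − $1,189 = $2,361.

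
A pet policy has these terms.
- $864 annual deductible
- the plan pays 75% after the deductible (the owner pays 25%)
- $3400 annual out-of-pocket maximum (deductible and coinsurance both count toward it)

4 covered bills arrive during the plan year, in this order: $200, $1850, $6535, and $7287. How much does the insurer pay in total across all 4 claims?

$12472

Claim 1 — $200: entire amount goes to the deductible. Cost to owner: $200. OOP to date $200. Plan pays $200 − $200 = $0.
Claim 2 — $1850: $664 to deductible, leaving $1186; 25% of $1186 = $296.50. Owner owes $960.50 (running OOP $1160.50). Insurer: $1850 − $960.50 = $889.50.
Claim 3 — $6535: 25% coinsurance on $6535 = $1633.75. Owner pays $1633.75; OOP now $2794.25. Insurer: $6535 − $1633.75 = $4901.25.
Claim 4 — $7287: deductible met; 25% of $7287 = $1821.75. That would push OOP to $4616, over the $3400 cap, so owner pays $3400 − $2794.25 = $605.75. Plan pays $7287 − $605.75 = $6681.25.
Insurer total = bills − owner's total = $15872 − $3400 = $12472.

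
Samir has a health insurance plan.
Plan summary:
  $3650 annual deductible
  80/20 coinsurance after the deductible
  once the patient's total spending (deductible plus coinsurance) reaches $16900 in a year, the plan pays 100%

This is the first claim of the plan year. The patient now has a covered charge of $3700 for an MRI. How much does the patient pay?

The full $3650 deductible is still open; $3650 of this bill applies to it.
The remaining $50 (= $3700 − $3650) moves to coinsurance.
20% of $50 = $10 falls to the patient.
So the patient owes $3650 + $10 = $3660 before any cap.
Year-to-date out-of-pocket becomes $0 + $3660 = $3660, still under the $16900 maximum, so no cap applies.

$3660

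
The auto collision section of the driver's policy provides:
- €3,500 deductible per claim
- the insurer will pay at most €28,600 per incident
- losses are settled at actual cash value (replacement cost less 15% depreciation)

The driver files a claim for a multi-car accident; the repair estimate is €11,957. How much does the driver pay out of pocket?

€5,293.55

Actual cash value after 15% depreciation: €11,957 × 85% = €10,163.45.
Subtract the deductible: €10,163.45 − €3,500 = €6,663.45.
€6,663.45 ≤ €28,600, so the limit doesn't bind; insurer pays €6,663.45.
Driver's share is the uncovered remainder: €11,957 − €6,663.45 = €5,293.55.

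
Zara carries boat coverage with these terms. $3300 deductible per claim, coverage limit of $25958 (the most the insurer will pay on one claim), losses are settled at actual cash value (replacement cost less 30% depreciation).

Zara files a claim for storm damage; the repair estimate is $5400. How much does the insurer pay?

$480

Actual cash value after 30% depreciation: $5400 × 70% = $3780.
Subtract the deductible: $3780 − $3300 = $480.
$480 ≤ $25958, so the limit doesn't bind; insurer pays $480.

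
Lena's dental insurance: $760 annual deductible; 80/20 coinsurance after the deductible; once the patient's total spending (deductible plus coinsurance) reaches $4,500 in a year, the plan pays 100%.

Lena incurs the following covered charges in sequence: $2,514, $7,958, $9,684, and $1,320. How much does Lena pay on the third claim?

Claim 1 — $2,514: $760 to deductible, leaving $1,754; coinsurance $1,754 × 20% = $350.80. Patient owes $1,110.80 (running OOP $1,110.80).
Claim 2 — $7,958: deductible already satisfied, so patient's share is 20% × $7,958 = $1,591.60. Cost to patient: $1,591.60. OOP to date $2,702.40.
Claim 3 — $9,684: deductible already satisfied, so patient's share is 20% × $9,684 = $1,936.80. Adding that to $2,702.40 gives $4,639.20, past the $4,500 cap; patient pays only $4,500 − $2,702.40 = $1,797.60.

$1,797.60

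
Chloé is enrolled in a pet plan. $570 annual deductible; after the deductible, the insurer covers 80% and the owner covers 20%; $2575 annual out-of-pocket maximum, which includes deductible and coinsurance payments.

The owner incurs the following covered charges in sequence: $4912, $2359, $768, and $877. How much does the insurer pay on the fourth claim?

$701.60

Claim 1 ($4912): $570 to deductible, leaving $4342; coinsurance $4342 × 20% = $868.40. Owner owes $1438.40 (running OOP $1438.40). Plan pays $4912 − $1438.40 = $3473.60.
Claim 2 ($2359): deductible met; 20% of $2359 = $471.80. Owner owes $471.80 (running OOP $1910.20). Plan pays $2359 − $471.80 = $1887.20.
Claim 3 ($768): deductible already satisfied, so owner's share is 20% × $768 = $153.60. Owner owes $153.60 (running OOP $2063.80). Plan pays $768 − $153.60 = $614.40.
Claim 4 ($877): deductible already satisfied, so owner's share is 20% × $877 = $175.40. Cost to owner: $175.40. OOP to date $2239.20. Plan pays $877 − $175.40 = $701.60.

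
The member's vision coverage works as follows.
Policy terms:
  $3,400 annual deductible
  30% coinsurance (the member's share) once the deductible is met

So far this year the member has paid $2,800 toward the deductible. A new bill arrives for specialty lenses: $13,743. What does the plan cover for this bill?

Deductible still to meet: $3,400 − $2,800 = $600.
After the $600 deductible portion, $13,743 − $600 = $13,143 is subject to coinsurance.
Coinsurance: $13,143 × 30% = $3,942.90.
That puts the member's cost at $600 + $3,942.90 = $4,542.90.
The plan picks up $13,743 − $4,542.90 = $9,200.10.

$9,200.10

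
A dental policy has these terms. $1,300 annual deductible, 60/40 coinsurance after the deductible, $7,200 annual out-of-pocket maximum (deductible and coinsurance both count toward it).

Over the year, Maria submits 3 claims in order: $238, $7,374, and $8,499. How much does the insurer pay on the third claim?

#1 ($238): entire amount goes to the deductible. Cost to patient: $238. OOP to date $238. Insurer: $238 − $238 = $0.
#2 ($7,374): $1,062 finishes the deductible; $6,312 goes to coinsurance; patient's 40% is $2,524.80. Cost to patient: $3,586.80. OOP to date $3,824.80. Insurer: $7,374 − $3,586.80 = $3,787.20.
#3 ($8,499): deductible already satisfied, so patient's share is 40% × $8,499 = $3,399.60. OOP would hit $7,224.40 > $7,200, so the cap limits the patient to $7,200 − $3,824.80 = $3,375.20. Insurer: $8,499 − $3,375.20 = $5,123.80.

$5,123.80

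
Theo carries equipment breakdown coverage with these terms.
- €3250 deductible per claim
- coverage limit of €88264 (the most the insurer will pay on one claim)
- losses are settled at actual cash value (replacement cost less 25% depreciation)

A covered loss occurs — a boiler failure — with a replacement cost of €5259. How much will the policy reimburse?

Depreciate 25%: the covered value is €5259 × 0.75 = €3944.25.
Subtract the deductible: €3944.25 − €3250 = €694.25.
€694.25 ≤ €88264, so the limit doesn't bind; insurer pays €694.25.

€694.25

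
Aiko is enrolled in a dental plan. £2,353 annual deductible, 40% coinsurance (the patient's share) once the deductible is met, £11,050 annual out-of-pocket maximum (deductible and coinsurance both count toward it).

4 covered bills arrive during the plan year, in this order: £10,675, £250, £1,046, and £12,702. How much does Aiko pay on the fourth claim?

Claim 1 — £10,675: £2,353 to deductible, leaving £8,322; patient's 40% is £3,328.80. Patient pays £5,681.80; OOP now £5,681.80.
Claim 2 — £250: 40% coinsurance on £250 = £100. Patient pays £100; OOP now £5,781.80.
Claim 3 — £1,046: deductible already satisfied, so patient's share is 40% × £1,046 = £418.40. Patient owes £418.40 (running OOP £6,200.20).
Claim 4 — £12,702: 40% coinsurance on £12,702 = £5,080.80. That would push OOP to £11,281, over the £11,050 cap, so patient pays £11,050 − £6,200.20 = £4,849.80.

£4,849.80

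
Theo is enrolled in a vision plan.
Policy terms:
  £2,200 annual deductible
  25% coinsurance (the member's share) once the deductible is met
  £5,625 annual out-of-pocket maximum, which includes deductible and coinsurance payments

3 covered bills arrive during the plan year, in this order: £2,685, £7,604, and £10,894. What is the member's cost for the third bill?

Claim 1 — £2,685: £2,200 to deductible, leaving £485; coinsurance £485 × 25% = £121.25. Cost to member: £2,321.25. OOP to date £2,321.25.
Claim 2 — £7,604: deductible already satisfied, so member's share is 25% × £7,604 = £1,901. Member pays £1,901; OOP now £4,222.25.
Claim 3 — £10,894: 25% coinsurance on £10,894 = £2,723.50. That would push OOP to £6,945.75, over the £5,625 cap, so member pays £5,625 − £4,222.25 = £1,402.75.

£1,402.75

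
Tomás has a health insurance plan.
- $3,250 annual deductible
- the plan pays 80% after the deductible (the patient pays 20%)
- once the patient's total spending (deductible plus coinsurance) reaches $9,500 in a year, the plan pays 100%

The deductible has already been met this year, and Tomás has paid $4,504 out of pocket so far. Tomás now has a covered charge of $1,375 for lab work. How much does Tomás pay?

$275

The deductible is already satisfied, so the full bill goes to coinsurance.
20% of $1,375 = $275 falls to the patient.
Total out-of-pocket so far would be $4,504 + $275 = $4,779, below the $9,500 cap — no reduction.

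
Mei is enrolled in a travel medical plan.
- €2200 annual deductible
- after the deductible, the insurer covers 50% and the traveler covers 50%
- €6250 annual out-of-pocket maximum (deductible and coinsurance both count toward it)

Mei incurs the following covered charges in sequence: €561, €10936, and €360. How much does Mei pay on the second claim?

€5689

Claim 1 (€561): all of it applies to the deductible. Traveler owes €561 (running OOP €561).
Claim 2 (€10936): deductible takes €1639, €9297 remains; coinsurance €9297 × 50% = €4648.50. Claim cost before the cap: €1639 + €4648.50 = €6287.50. Adding that to €561 gives €6848.50, past the €6250 cap; traveler pays only €6250 − €561 = €5689.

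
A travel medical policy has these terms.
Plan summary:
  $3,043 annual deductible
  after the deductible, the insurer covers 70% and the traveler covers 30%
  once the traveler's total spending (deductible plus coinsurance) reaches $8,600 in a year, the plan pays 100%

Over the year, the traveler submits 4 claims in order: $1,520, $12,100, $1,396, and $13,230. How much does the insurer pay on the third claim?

#1 ($1,520): all of it applies to the deductible. Traveler pays $1,520; OOP now $1,520. Insurer: $1,520 − $1,520 = $0.
#2 ($12,100): deductible takes $1,523, $10,577 remains; coinsurance $10,577 × 30% = $3,173.10. Cost to traveler: $4,696.10. OOP to date $6,216.10. Insurer: $12,100 − $4,696.10 = $7,403.90.
#3 ($1,396): 30% coinsurance on $1,396 = $418.80. Traveler pays $418.80; OOP now $6,634.90. Insurer: $1,396 − $418.80 = $977.20.

$977.20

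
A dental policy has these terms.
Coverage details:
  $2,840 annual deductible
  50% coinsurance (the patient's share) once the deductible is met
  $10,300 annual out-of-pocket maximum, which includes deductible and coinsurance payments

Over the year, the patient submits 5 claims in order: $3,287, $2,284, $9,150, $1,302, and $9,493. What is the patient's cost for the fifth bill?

Claim 1 ($3,287): $2,840 to deductible, leaving $447; patient's 50% is $223.50. Patient pays $3,063.50; OOP now $3,063.50.
Claim 2 ($2,284): deductible already satisfied, so patient's share is 50% × $2,284 = $1,142. Patient pays $1,142; OOP now $4,205.50.
Claim 3 ($9,150): 50% coinsurance on $9,150 = $4,575. Patient pays $4,575; OOP now $8,780.50.
Claim 4 ($1,302): 50% coinsurance on $1,302 = $651. Patient pays $651; OOP now $9,431.50.
Claim 5 ($9,493): 50% coinsurance on $9,493 = $4,746.50. OOP would hit $14,178 > $10,300, so the cap limits the patient to $10,300 − $9,431.50 = $868.50.

$868.50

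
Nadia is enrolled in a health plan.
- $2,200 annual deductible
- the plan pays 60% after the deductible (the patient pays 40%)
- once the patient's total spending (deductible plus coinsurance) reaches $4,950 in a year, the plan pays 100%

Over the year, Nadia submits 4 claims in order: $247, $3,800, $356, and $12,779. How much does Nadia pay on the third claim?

$142.40

Claim 1 ($247): fully absorbed by the deductible. Patient owes $247 (running OOP $247).
Claim 2 ($3,800): deductible takes $1,953, $1,847 remains; patient's 40% is $738.80. Cost to patient: $2,691.80. OOP to date $2,938.80.
Claim 3 ($356): deductible met; 40% of $356 = $142.40. Cost to patient: $142.40. OOP to date $3,081.20.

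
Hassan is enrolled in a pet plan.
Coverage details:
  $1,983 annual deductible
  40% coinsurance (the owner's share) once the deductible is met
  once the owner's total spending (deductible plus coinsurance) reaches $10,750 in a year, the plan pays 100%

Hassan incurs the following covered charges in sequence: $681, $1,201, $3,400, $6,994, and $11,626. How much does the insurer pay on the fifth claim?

$6,976.20

Claim 1 ($681): entire amount goes to the deductible. Owner pays $681; OOP now $681. Insurer: $681 − $681 = $0.
Claim 2 ($1,201): entire amount goes to the deductible. Owner owes $1,201 (running OOP $1,882). Insurer: $1,201 − $1,201 = $0.
Claim 3 ($3,400): $101 to deductible, leaving $3,299; 40% of $3,299 = $1,319.60. Owner pays $1,420.60; OOP now $3,302.60. Insurer: $3,400 − $1,420.60 = $1,979.40.
Claim 4 ($6,994): deductible met; 40% of $6,994 = $2,797.60. Owner owes $2,797.60 (running OOP $6,100.20). Plan pays $6,994 − $2,797.60 = $4,196.40.
Claim 5 ($11,626): deductible met; 40% of $11,626 = $4,650.40. That would push OOP to $10,750.60, over the $10,750 cap, so owner pays $10,750 − $6,100.20 = $4,649.80. Plan pays $11,626 − $4,649.80 = $6,976.20.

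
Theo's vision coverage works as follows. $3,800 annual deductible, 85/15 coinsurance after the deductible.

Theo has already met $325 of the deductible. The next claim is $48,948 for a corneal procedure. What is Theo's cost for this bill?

$10,295.95

Remaining deductible: $3,800 − $325 = $3,475.
That leaves $48,948 − $3,475 = $45,473 for coinsurance.
Coinsurance: $45,473 × 15% = $6,820.95.
Member responsibility: $3,475 + $6,820.95 = $10,295.95.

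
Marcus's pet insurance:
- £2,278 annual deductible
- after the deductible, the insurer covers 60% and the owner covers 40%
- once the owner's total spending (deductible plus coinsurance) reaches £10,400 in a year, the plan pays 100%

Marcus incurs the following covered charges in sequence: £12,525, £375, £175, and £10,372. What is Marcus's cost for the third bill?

£70

#1 (£12,525): £2,278 to deductible, leaving £10,247; owner's 40% is £4,098.80. Owner pays £6,376.80; OOP now £6,376.80.
#2 (£375): 40% coinsurance on £375 = £150. Cost to owner: £150. OOP to date £6,526.80.
#3 (£175): deductible already satisfied, so owner's share is 40% × £175 = £70. Owner owes £70 (running OOP £6,596.80).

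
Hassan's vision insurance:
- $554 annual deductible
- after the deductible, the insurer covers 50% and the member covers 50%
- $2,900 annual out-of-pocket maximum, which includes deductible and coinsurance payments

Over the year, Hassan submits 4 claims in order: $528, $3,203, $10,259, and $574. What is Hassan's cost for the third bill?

$757.50

Bill 1, $528: fully absorbed by the deductible. Member pays $528; OOP now $528.
Bill 2, $3,203: $26 finishes the deductible; $3,177 goes to coinsurance; member's 50% is $1,588.50. Member pays $1,614.50; OOP now $2,142.50.
Bill 3, $10,259: deductible already satisfied, so member's share is 50% × $10,259 = $5,129.50. That would push OOP to $7,272, over the $2,900 cap, so member pays $2,900 − $2,142.50 = $757.50.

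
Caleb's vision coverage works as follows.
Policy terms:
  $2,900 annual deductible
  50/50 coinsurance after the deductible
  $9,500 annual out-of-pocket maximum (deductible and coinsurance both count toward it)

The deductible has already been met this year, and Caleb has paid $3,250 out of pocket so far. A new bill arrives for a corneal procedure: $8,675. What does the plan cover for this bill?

$4,337.50

The deductible is already satisfied, so the full bill goes to coinsurance.
Coinsurance: $8,675 × 50% = $4,337.50.
Year-to-date out-of-pocket becomes $3,250 + $4,337.50 = $7,587.50, still under the $9,500 maximum, so no cap applies.
Insurer pays the balance: $8,675 − $4,337.50 = $4,337.50.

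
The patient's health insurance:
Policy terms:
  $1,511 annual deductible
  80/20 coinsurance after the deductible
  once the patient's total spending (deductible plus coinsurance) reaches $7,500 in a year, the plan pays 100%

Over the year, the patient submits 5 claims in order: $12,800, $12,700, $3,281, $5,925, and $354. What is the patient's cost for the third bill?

$656.20

Bill 1, $12,800: $1,511 finishes the deductible; $11,289 goes to coinsurance; patient's 20% is $2,257.80. Patient pays $3,768.80; OOP now $3,768.80.
Bill 2, $12,700: 20% coinsurance on $12,700 = $2,540. Patient pays $2,540; OOP now $6,308.80.
Bill 3, $3,281: deductible already satisfied, so patient's share is 20% × $3,281 = $656.20. Patient owes $656.20 (running OOP $6,965).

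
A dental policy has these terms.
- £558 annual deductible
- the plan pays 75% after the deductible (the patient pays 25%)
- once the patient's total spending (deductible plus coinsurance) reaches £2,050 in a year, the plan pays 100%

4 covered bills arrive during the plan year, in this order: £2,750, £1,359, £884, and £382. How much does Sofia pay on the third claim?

Claim 1 (£2,750): £558 to deductible, leaving £2,192; 25% of £2,192 = £548. Patient pays £1,106; OOP now £1,106.
Claim 2 (£1,359): 25% coinsurance on £1,359 = £339.75. Patient pays £339.75; OOP now £1,445.75.
Claim 3 (£884): deductible met; 25% of £884 = £221. Patient pays £221; OOP now £1,666.75.

£221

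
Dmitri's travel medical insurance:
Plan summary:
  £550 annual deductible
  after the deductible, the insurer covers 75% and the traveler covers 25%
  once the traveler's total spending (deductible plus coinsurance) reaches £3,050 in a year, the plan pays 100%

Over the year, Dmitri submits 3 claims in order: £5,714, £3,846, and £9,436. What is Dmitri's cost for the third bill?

£247.50

Bill 1, £5,714: deductible takes £550, £5,164 remains; traveler's 25% is £1,291. Cost to traveler: £1,841. OOP to date £1,841.
Bill 2, £3,846: deductible already satisfied, so traveler's share is 25% × £3,846 = £961.50. Traveler owes £961.50 (running OOP £2,802.50).
Bill 3, £9,436: deductible met; 25% of £9,436 = £2,359. OOP would hit £5,161.50 > £3,050, so the cap limits the traveler to £3,050 − £2,802.50 = £247.50.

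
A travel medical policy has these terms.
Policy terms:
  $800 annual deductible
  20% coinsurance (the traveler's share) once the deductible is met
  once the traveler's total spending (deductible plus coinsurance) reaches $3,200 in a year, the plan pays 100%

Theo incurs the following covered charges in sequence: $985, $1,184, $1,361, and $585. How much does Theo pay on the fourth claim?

Claim 1 ($985): $800 to deductible, leaving $185; coinsurance $185 × 20% = $37. Traveler owes $837 (running OOP $837).
Claim 2 ($1,184): deductible already satisfied, so traveler's share is 20% × $1,184 = $236.80. Cost to traveler: $236.80. OOP to date $1,073.80.
Claim 3 ($1,361): 20% coinsurance on $1,361 = $272.20. Traveler owes $272.20 (running OOP $1,346).
Claim 4 ($585): deductible met; 20% of $585 = $117. Cost to traveler: $117. OOP to date $1,463.

$117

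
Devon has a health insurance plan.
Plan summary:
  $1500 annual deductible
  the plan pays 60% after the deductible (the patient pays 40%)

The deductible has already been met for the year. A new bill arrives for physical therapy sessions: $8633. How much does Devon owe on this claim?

$3453.20

With the deductible met, the entire $8633 is subject to coinsurance.
40% of $8633 = $3453.20 falls to the patient.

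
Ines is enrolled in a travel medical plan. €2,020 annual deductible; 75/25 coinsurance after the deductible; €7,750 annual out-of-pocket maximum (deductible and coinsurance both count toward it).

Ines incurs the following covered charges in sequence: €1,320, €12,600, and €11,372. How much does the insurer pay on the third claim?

€8,617

Claim 1 — €1,320: fully absorbed by the deductible. Traveler owes €1,320 (running OOP €1,320). Plan pays €1,320 − €1,320 = €0.
Claim 2 — €12,600: deductible takes €700, €11,900 remains; coinsurance €11,900 × 25% = €2,975. Traveler pays €3,675; OOP now €4,995. Insurer: €12,600 − €3,675 = €8,925.
Claim 3 — €11,372: deductible already satisfied, so traveler's share is 25% × €11,372 = €2,843. Adding that to €4,995 gives €7,838, past the €7,750 cap; traveler pays only €7,750 − €4,995 = €2,755. Insurer: €11,372 − €2,755 = €8,617.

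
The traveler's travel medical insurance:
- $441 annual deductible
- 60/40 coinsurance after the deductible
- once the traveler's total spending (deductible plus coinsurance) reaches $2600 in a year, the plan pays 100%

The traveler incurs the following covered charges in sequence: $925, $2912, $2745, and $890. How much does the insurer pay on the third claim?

Bill 1, $925: $441 to deductible, leaving $484; traveler's 40% is $193.60. Traveler owes $634.60 (running OOP $634.60). Insurer: $925 − $634.60 = $290.40.
Bill 2, $2912: deductible already satisfied, so traveler's share is 40% × $2912 = $1164.80. Traveler owes $1164.80 (running OOP $1799.40). Plan pays $2912 − $1164.80 = $1747.20.
Bill 3, $2745: deductible already satisfied, so traveler's share is 40% × $2745 = $1098. That would push OOP to $2897.40, over the $2600 cap, so traveler pays $2600 − $1799.40 = $800.60. Insurer: $2745 − $800.60 = $1944.40.

$1944.40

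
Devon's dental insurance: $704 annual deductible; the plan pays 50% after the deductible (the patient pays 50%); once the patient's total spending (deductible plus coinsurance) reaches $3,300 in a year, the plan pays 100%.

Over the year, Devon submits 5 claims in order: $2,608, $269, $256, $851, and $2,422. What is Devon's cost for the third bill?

$128

Claim 1 — $2,608: $704 finishes the deductible; $1,904 goes to coinsurance; coinsurance $1,904 × 50% = $952. Patient pays $1,656; OOP now $1,656.
Claim 2 — $269: deductible already satisfied, so patient's share is 50% × $269 = $134.50. Patient pays $134.50; OOP now $1,790.50.
Claim 3 — $256: 50% coinsurance on $256 = $128. Cost to patient: $128. OOP to date $1,918.50.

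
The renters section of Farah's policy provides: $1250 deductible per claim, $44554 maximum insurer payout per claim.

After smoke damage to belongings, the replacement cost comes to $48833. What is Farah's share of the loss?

Less the $1250 deductible: $48833 − $1250 = $47583.
Since $47583 > $44554, the payout is capped at $44554.
Tenant's share is the uncovered remainder: $48833 − $44554 = $4279.

$4279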